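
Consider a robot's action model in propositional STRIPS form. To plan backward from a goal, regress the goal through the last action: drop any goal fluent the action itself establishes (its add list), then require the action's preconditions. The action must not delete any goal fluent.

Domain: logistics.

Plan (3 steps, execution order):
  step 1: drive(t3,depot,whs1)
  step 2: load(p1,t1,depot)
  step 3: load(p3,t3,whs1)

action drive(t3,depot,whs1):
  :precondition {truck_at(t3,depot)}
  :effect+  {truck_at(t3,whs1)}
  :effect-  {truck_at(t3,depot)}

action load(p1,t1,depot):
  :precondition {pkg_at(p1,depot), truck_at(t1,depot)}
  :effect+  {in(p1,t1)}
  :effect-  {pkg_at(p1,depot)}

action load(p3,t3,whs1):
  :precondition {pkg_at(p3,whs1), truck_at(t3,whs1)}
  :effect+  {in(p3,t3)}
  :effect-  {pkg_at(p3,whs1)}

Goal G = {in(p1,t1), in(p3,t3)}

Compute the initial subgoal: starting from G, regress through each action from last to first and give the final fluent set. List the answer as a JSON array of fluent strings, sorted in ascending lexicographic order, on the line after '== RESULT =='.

Work backward from the goal:
  through step 3 (load(p3,t3,whs1)): drop {in(p3,t3)}, keep {in(p1,t1)}, require {pkg_at(p3,whs1), truck_at(t3,whs1)}
    → {in(p1,t1), pkg_at(p3,whs1), truck_at(t3,whs1)}
  through step 2 (load(p1,t1,depot)): drop {in(p1,t1)}, keep {pkg_at(p3,whs1), truck_at(t3,whs1)}, require {pkg_at(p1,depot), truck_at(t1,depot)}
    → {pkg_at(p1,depot), pkg_at(p3,whs1), truck_at(t1,depot), truck_at(t3,whs1)}
  through step 1 (drive(t3,depot,whs1)): drop {truck_at(t3,whs1)}, keep {pkg_at(p1,depot), pkg_at(p3,whs1), truck_at(t1,depot)}, require {truck_at(t3,depot)}
    → {pkg_at(p1,depot), pkg_at(p3,whs1), truck_at(t1,depot), truck_at(t3,depot)}

== RESULT ==
["pkg_at(p1,depot)", "pkg_at(p3,whs1)", "truck_at(t1,depot)", "truck_at(t3,depot)"]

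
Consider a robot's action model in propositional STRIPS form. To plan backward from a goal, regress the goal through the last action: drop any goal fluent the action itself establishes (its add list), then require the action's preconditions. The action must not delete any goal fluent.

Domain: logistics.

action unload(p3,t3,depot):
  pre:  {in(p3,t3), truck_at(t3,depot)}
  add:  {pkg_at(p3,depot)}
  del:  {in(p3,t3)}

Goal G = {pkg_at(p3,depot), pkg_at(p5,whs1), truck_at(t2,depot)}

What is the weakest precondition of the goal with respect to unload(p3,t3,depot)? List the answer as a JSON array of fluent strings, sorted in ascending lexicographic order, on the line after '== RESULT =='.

Regress:
  G ∩ del = {}  (empty — regression defined)
  G \ add = {pkg_at(p3,depot), pkg_at(p5,whs1), truck_at(t2,depot)} \ {pkg_at(p3,depot)} = {pkg_at(p5,whs1), truck_at(t2,depot)}
  ∪ pre   = {pkg_at(p5,whs1), truck_at(t2,depot)} ∪ {in(p3,t3), truck_at(t3,depot)}
          = {in(p3,t3), pkg_at(p5,whs1), truck_at(t2,depot), truck_at(t3,depot)}

== RESULT ==
["in(p3,t3)", "pkg_at(p5,whs1)", "truck_at(t2,depot)", "truck_at(t3,depot)"]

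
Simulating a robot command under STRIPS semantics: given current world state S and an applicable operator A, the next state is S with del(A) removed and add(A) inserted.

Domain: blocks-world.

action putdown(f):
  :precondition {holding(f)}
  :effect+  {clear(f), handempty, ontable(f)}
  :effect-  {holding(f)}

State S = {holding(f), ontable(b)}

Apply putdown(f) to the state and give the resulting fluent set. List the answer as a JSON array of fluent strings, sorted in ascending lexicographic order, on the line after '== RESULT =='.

Progress:
  pre ⊆ S: {holding(f)} ⊆ S  — applicable
  S \ del = {ontable(b)}
  ∪ add   = {clear(f), handempty, ontable(b), ontable(f)}

== RESULT ==
["clear(f)", "handempty", "ontable(b)", "ontable(f)"]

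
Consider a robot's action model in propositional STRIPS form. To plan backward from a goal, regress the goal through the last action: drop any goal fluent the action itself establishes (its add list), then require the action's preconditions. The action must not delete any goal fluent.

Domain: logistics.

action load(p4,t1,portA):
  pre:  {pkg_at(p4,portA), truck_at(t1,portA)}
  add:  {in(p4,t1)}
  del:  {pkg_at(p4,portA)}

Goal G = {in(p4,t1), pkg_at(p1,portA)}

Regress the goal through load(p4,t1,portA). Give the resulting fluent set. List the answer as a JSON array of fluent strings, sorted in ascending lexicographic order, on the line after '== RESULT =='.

Compute (G \ add) ∪ pre:
  G ∩ del = {}  (empty — regression defined)
  G \ add = {in(p4,t1), pkg_at(p1,portA)} \ {in(p4,t1)} = {pkg_at(p1,portA)}
  ∪ pre   = {pkg_at(p1,portA)} ∪ {pkg_at(p4,portA), truck_at(t1,portA)}
          = {pkg_at(p1,portA), pkg_at(p4,portA), truck_at(t1,portA)}

== RESULT ==
["pkg_at(p1,portA)", "pkg_at(p4,portA)", "truck_at(t1,portA)"]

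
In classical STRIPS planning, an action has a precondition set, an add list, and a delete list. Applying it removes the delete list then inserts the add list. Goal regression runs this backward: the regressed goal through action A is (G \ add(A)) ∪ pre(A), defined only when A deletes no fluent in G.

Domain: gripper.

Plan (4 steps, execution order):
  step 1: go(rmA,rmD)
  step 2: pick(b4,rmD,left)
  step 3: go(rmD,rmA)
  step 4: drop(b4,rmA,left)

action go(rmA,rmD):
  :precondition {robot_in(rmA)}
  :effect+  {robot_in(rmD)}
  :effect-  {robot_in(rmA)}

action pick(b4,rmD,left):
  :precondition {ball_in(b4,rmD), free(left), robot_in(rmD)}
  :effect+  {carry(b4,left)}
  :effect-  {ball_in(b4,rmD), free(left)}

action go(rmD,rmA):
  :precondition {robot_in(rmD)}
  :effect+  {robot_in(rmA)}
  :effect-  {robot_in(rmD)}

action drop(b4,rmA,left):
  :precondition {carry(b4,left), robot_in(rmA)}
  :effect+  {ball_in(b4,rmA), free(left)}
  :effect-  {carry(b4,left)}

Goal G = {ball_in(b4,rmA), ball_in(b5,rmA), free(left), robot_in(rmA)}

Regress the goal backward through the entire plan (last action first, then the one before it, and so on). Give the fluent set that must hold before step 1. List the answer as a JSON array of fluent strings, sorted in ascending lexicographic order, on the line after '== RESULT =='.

Regress step by step:
  through step 4 (drop(b4,rmA,left)): drop {ball_in(b4,rmA), free(left)}, keep {ball_in(b5,rmA), robot_in(rmA)}, require {carry(b4,left), robot_in(rmA)}
    → {ball_in(b5,rmA), carry(b4,left), robot_in(rmA)}
  through step 3 (go(rmD,rmA)): drop {robot_in(rmA)}, keep {ball_in(b5,rmA), carry(b4,left)}, require {robot_in(rmD)}
    → {ball_in(b5,rmA), carry(b4,left), robot_in(rmD)}
  through step 2 (pick(b4,rmD,left)): drop {carry(b4,left)}, keep {ball_in(b5,rmA), robot_in(rmD)}, require {ball_in(b4,rmD), free(left), robot_in(rmD)}
    → {ball_in(b4,rmD), ball_in(b5,rmA), free(left), robot_in(rmD)}
  through step 1 (go(rmA,rmD)): drop {robot_in(rmD)}, keep {ball_in(b4,rmD), ball_in(b5,rmA), free(left)}, require {robot_in(rmA)}
    → {ball_in(b4,rmD), ball_in(b5,rmA), free(left), robot_in(rmA)}

== RESULT ==
["ball_in(b4,rmD)", "ball_in(b5,rmA)", "free(left)", "robot_in(rmA)"]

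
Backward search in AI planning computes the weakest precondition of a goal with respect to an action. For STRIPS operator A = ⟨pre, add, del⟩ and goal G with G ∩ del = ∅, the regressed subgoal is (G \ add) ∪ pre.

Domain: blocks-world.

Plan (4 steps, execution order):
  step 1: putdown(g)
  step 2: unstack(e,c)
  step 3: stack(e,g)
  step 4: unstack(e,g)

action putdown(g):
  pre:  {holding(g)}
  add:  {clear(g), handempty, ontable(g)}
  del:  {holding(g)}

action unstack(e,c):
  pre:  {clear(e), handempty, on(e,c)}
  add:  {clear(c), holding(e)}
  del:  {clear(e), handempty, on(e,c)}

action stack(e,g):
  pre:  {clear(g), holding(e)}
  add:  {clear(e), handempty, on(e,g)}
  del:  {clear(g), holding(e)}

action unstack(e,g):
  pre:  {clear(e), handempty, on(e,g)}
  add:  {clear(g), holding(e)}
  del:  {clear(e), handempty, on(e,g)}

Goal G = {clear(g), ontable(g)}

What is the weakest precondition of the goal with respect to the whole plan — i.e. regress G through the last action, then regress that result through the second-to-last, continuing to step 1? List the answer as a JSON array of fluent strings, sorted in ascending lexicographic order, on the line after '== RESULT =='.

Regress step by step:
  through step 4 (unstack(e,g)): drop {clear(g)}, keep {ontable(g)}, require {clear(e), handempty, on(e,g)}
    → {clear(e), handempty, on(e,g), ontable(g)}
  through step 3 (stack(e,g)): drop {clear(e), handempty, on(e,g)}, keep {ontable(g)}, require {clear(g), holding(e)}
    → {clear(g), holding(e), ontable(g)}
  through step 2 (unstack(e,c)): drop {holding(e)}, keep {clear(g), ontable(g)}, require {clear(e), handempty, on(e,c)}
    → {clear(e), clear(g), handempty, on(e,c), ontable(g)}
  through step 1 (putdown(g)): drop {clear(g), handempty, ontable(g)}, keep {clear(e), on(e,c)}, require {holding(g)}
    → {clear(e), holding(g), on(e,c)}

== RESULT ==
["clear(e)", "holding(g)", "on(e,c)"]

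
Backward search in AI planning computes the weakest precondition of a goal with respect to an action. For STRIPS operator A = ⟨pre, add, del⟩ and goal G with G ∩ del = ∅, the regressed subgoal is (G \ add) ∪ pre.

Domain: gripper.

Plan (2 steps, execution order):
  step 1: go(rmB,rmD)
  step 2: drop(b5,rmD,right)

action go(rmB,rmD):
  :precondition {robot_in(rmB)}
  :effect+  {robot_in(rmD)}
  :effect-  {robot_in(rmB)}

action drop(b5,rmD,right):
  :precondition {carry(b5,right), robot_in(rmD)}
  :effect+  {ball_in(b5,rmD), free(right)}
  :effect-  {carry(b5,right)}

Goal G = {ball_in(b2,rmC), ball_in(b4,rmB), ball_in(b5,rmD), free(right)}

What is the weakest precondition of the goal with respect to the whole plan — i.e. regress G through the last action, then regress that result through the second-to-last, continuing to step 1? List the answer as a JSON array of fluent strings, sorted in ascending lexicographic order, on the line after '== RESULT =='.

Regress step by step:
  through step 2 (drop(b5,rmD,right)): drop {ball_in(b5,rmD), free(right)}, keep {ball_in(b2,rmC), ball_in(b4,rmB)}, require {carry(b5,right), robot_in(rmD)}
    → {ball_in(b2,rmC), ball_in(b4,rmB), carry(b5,right), robot_in(rmD)}
  through step 1 (go(rmB,rmD)): drop {robot_in(rmD)}, keep {ball_in(b2,rmC), ball_in(b4,rmB), carry(b5,right)}, require {robot_in(rmB)}
    → {ball_in(b2,rmC), ball_in(b4,rmB), carry(b5,right), robot_in(rmB)}

== RESULT ==
["ball_in(b2,rmC)", "ball_in(b4,rmB)", "carry(b5,right)", "robot_in(rmB)"]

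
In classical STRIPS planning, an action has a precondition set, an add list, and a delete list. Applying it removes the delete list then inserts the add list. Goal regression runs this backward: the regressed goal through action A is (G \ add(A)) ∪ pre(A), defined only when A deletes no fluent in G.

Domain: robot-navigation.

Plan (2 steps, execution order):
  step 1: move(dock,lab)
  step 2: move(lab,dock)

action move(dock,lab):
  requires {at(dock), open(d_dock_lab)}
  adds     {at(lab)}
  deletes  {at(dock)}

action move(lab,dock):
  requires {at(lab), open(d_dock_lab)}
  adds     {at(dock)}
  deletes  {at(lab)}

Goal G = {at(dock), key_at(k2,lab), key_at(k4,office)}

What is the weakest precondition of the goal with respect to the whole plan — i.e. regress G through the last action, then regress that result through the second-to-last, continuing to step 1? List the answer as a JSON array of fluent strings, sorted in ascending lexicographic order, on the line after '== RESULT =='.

Work backward from the goal:
  through step 2 (move(lab,dock)): drop {at(dock)}, keep {key_at(k2,lab), key_at(k4,office)}, require {at(lab), open(d_dock_lab)}
    → {at(lab), key_at(k2,lab), key_at(k4,office), open(d_dock_lab)}
  through step 1 (move(dock,lab)): drop {at(lab)}, keep {key_at(k2,lab), key_at(k4,office), open(d_dock_lab)}, require {at(dock), open(d_dock_lab)}
    → {at(dock), key_at(k2,lab), key_at(k4,office), open(d_dock_lab)}

== RESULT ==
["at(dock)", "key_at(k2,lab)", "key_at(k4,office)", "open(d_dock_lab)"]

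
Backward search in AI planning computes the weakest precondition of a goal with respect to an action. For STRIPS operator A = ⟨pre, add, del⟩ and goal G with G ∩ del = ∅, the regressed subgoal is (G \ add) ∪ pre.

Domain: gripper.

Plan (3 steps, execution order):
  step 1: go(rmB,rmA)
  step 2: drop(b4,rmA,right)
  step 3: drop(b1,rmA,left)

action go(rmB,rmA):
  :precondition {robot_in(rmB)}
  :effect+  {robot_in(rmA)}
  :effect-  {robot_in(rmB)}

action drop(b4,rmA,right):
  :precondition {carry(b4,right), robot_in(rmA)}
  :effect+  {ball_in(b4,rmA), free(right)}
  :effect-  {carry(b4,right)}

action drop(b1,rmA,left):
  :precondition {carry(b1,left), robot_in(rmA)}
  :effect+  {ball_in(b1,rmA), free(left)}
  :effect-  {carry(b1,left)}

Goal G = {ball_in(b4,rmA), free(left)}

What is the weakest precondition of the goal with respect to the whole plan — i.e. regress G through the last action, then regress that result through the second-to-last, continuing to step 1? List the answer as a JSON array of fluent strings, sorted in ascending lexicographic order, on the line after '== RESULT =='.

Work backward from the goal:
  through step 3 (drop(b1,rmA,left)): drop {free(left)}, keep {ball_in(b4,rmA)}, require {carry(b1,left), robot_in(rmA)}
    → {ball_in(b4,rmA), carry(b1,left), robot_in(rmA)}
  through step 2 (drop(b4,rmA,right)): drop {ball_in(b4,rmA)}, keep {carry(b1,left), robot_in(rmA)}, require {carry(b4,right), robot_in(rmA)}
    → {carry(b1,left), carry(b4,right), robot_in(rmA)}
  through step 1 (go(rmB,rmA)): drop {robot_in(rmA)}, keep {carry(b1,left), carry(b4,right)}, require {robot_in(rmB)}
    → {carry(b1,left), carry(b4,right), robot_in(rmB)}

== RESULT ==
["carry(b1,left)", "carry(b4,right)", "robot_in(rmB)"]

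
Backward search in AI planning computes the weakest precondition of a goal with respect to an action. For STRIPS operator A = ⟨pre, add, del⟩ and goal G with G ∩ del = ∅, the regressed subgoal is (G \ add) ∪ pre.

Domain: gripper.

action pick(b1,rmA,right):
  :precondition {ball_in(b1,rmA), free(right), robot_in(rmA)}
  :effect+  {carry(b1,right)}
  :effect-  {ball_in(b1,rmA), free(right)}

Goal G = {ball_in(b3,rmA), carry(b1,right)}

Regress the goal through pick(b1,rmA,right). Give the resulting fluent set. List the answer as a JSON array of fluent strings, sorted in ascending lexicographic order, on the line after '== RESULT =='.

Regress:
  G ∩ del = {}  (empty — regression defined)
  G \ add = {ball_in(b3,rmA), carry(b1,right)} \ {carry(b1,right)} = {ball_in(b3,rmA)}
  ∪ pre   = {ball_in(b3,rmA)} ∪ {ball_in(b1,rmA), free(right), robot_in(rmA)}
          = {ball_in(b1,rmA), ball_in(b3,rmA), free(right), robot_in(rmA)}

== RESULT ==
["ball_in(b1,rmA)", "ball_in(b3,rmA)", "free(right)", "robot_in(rmA)"]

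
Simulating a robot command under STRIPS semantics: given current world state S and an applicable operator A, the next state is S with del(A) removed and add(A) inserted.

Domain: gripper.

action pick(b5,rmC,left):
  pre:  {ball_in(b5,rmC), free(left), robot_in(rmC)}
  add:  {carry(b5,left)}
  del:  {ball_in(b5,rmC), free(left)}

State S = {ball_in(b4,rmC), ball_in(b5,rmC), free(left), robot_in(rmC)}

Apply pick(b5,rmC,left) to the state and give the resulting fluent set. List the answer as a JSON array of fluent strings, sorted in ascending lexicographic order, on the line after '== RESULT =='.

Compute (S \ del) ∪ add:
  pre ⊆ S: {ball_in(b5,rmC), free(left), robot_in(rmC)} ⊆ S  — applicable
  S \ del = {ball_in(b4,rmC), robot_in(rmC)}
  ∪ add   = {ball_in(b4,rmC), carry(b5,left), robot_in(rmC)}

== RESULT ==
["ball_in(b4,rmC)", "carry(b5,left)", "robot_in(rmC)"]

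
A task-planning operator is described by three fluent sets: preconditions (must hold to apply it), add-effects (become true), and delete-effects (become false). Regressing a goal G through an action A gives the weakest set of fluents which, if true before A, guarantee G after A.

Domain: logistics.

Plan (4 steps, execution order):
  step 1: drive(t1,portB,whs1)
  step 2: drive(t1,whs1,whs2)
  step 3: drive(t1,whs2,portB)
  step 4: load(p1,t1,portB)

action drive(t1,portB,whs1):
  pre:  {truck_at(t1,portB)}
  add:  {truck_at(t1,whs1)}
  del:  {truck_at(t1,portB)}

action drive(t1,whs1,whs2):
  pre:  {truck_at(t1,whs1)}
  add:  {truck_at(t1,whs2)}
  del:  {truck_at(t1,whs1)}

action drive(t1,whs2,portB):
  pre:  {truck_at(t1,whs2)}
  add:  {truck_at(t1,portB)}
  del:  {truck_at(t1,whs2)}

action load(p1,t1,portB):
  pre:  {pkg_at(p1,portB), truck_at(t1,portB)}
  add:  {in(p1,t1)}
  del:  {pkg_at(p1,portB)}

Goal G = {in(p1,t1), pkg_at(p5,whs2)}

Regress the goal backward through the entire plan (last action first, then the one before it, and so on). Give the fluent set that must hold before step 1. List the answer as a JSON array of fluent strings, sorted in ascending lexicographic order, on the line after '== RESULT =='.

Regress step by step:
  through step 4 (load(p1,t1,portB)): drop {in(p1,t1)}, keep {pkg_at(p5,whs2)}, require {pkg_at(p1,portB), truck_at(t1,portB)}
    → {pkg_at(p1,portB), pkg_at(p5,whs2), truck_at(t1,portB)}
  through step 3 (drive(t1,whs2,portB)): drop {truck_at(t1,portB)}, keep {pkg_at(p1,portB), pkg_at(p5,whs2)}, require {truck_at(t1,whs2)}
    → {pkg_at(p1,portB), pkg_at(p5,whs2), truck_at(t1,whs2)}
  through step 2 (drive(t1,whs1,whs2)): drop {truck_at(t1,whs2)}, keep {pkg_at(p1,portB), pkg_at(p5,whs2)}, require {truck_at(t1,whs1)}
    → {pkg_at(p1,portB), pkg_at(p5,whs2), truck_at(t1,whs1)}
  through step 1 (drive(t1,portB,whs1)): drop {truck_at(t1,whs1)}, keep {pkg_at(p1,portB), pkg_at(p5,whs2)}, require {truck_at(t1,portB)}
    → {pkg_at(p1,portB), pkg_at(p5,whs2), truck_at(t1,portB)}

== RESULT ==
["pkg_at(p1,portB)", "pkg_at(p5,whs2)", "truck_at(t1,portB)"]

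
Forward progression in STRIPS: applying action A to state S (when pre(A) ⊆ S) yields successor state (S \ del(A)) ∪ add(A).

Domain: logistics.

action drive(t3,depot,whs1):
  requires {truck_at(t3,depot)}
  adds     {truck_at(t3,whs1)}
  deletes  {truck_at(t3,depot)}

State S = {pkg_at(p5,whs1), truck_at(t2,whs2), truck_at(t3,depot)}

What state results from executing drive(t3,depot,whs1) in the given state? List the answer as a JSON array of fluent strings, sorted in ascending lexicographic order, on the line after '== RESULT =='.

Progress:
  pre ⊆ S: {truck_at(t3,depot)} ⊆ S  — applicable
  S \ del = {pkg_at(p5,whs1), truck_at(t2,whs2)}
  ∪ add   = {pkg_at(p5,whs1), truck_at(t2,whs2), truck_at(t3,whs1)}

== RESULT ==
["pkg_at(p5,whs1)", "truck_at(t2,whs2)", "truck_at(t3,whs1)"]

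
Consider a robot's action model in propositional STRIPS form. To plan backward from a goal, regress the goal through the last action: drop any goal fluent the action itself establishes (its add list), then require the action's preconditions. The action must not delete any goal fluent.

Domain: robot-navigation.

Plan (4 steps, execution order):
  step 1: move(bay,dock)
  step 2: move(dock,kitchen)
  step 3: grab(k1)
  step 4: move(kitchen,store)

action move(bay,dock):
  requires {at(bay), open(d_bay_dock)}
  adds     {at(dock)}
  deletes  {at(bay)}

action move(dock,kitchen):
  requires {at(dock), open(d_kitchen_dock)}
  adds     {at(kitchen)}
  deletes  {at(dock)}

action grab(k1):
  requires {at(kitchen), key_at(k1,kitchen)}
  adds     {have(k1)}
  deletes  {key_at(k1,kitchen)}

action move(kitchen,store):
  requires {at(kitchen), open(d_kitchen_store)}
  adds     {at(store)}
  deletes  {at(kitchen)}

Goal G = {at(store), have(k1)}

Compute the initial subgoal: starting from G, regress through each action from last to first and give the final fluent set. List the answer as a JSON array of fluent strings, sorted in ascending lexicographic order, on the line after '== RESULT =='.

Work backward from the goal:
  through step 4 (move(kitchen,store)): drop {at(store)}, keep {have(k1)}, require {at(kitchen), open(d_kitchen_store)}
    → {at(kitchen), have(k1), open(d_kitchen_store)}
  through step 3 (grab(k1)): drop {have(k1)}, keep {at(kitchen), open(d_kitchen_store)}, require {at(kitchen), key_at(k1,kitchen)}
    → {at(kitchen), key_at(k1,kitchen), open(d_kitchen_store)}
  through step 2 (move(dock,kitchen)): drop {at(kitchen)}, keep {key_at(k1,kitchen), open(d_kitchen_store)}, require {at(dock), open(d_kitchen_dock)}
    → {at(dock), key_at(k1,kitchen), open(d_kitchen_dock), open(d_kitchen_store)}
  through step 1 (move(bay,dock)): drop {at(dock)}, keep {key_at(k1,kitchen), open(d_kitchen_dock), open(d_kitchen_store)}, require {at(bay), open(d_bay_dock)}
    → {at(bay), key_at(k1,kitchen), open(d_bay_dock), open(d_kitchen_dock), open(d_kitchen_store)}

== RESULT ==
["at(bay)", "key_at(k1,kitchen)", "open(d_bay_dock)", "open(d_kitchen_dock)", "open(d_kitchen_store)"]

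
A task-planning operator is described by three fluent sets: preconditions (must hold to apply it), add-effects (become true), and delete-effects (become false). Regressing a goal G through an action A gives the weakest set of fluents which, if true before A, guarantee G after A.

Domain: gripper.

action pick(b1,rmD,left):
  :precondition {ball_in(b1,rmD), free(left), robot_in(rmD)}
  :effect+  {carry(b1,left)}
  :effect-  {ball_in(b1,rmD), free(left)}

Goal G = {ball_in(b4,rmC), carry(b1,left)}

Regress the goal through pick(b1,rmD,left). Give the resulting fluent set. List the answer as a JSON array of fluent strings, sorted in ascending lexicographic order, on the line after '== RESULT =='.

Compute (G \ add) ∪ pre:
  G ∩ del = {}  (empty — regression defined)
  G \ add = {ball_in(b4,rmC), carry(b1,left)} \ {carry(b1,left)} = {ball_in(b4,rmC)}
  ∪ pre   = {ball_in(b4,rmC)} ∪ {ball_in(b1,rmD), free(left), robot_in(rmD)}
          = {ball_in(b1,rmD), ball_in(b4,rmC), free(left), robot_in(rmD)}

== RESULT ==
["ball_in(b1,rmD)", "ball_in(b4,rmC)", "free(left)", "robot_in(rmD)"]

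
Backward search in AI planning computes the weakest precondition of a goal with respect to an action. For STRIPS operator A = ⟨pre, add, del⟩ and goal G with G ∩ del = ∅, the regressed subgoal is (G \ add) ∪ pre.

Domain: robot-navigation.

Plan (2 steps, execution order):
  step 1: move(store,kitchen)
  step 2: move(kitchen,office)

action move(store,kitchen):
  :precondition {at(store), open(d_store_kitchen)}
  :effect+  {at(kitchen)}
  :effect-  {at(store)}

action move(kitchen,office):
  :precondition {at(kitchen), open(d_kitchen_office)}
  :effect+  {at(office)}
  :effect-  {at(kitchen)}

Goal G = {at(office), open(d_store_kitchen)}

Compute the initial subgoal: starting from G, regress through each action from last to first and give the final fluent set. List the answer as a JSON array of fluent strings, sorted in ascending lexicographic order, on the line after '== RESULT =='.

Regress step by step:
  through step 2 (move(kitchen,office)): drop {at(office)}, keep {open(d_store_kitchen)}, require {at(kitchen), open(d_kitchen_office)}
    → {at(kitchen), open(d_kitchen_office), open(d_store_kitchen)}
  through step 1 (move(store,kitchen)): drop {at(kitchen)}, keep {open(d_kitchen_office), open(d_store_kitchen)}, require {at(store), open(d_store_kitchen)}
    → {at(store), open(d_kitchen_office), open(d_store_kitchen)}

== RESULT ==
["at(store)", "open(d_kitchen_office)", "open(d_store_kitchen)"]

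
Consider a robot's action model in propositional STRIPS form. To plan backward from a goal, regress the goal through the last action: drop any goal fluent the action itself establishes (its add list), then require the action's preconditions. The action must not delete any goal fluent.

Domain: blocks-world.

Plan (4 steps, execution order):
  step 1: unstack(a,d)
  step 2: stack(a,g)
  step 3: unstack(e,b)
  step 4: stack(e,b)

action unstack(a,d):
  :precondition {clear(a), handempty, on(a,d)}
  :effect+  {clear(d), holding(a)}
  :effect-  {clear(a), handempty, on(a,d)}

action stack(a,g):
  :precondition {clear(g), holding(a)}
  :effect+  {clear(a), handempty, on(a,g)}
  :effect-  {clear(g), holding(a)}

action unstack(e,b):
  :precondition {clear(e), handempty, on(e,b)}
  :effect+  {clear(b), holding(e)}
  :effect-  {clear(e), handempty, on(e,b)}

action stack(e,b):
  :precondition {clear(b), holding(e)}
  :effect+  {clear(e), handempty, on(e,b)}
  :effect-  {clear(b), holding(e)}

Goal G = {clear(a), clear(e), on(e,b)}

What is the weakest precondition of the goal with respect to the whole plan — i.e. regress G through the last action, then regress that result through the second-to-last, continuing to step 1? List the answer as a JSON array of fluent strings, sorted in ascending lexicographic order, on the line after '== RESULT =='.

Work backward from the goal:
  through step 4 (stack(e,b)): drop {clear(e), on(e,b)}, keep {clear(a)}, require {clear(b), holding(e)}
    → {clear(a), clear(b), holding(e)}
  through step 3 (unstack(e,b)): drop {clear(b), holding(e)}, keep {clear(a)}, require {clear(e), handempty, on(e,b)}
    → {clear(a), clear(e), handempty, on(e,b)}
  through step 2 (stack(a,g)): drop {clear(a), handempty}, keep {clear(e), on(e,b)}, require {clear(g), holding(a)}
    → {clear(e), clear(g), holding(a), on(e,b)}
  through step 1 (unstack(a,d)): drop {holding(a)}, keep {clear(e), clear(g), on(e,b)}, require {clear(a), handempty, on(a,d)}
    → {clear(a), clear(e), clear(g), handempty, on(a,d), on(e,b)}

== RESULT ==
["clear(a)", "clear(e)", "clear(g)", "handempty", "on(a,d)", "on(e,b)"]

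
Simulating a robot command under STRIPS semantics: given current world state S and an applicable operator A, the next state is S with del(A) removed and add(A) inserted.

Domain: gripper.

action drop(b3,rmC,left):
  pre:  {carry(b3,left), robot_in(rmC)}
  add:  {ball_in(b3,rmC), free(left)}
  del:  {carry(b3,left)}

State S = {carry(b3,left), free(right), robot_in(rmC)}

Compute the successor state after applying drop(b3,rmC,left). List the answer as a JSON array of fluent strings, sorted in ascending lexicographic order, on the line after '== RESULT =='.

Progress:
  pre ⊆ S: {carry(b3,left), robot_in(rmC)} ⊆ S  — applicable
  S \ del = {free(right), robot_in(rmC)}
  ∪ add   = {ball_in(b3,rmC), free(left), free(right), robot_in(rmC)}

== RESULT ==
["ball_in(b3,rmC)", "free(left)", "free(right)", "robot_in(rmC)"]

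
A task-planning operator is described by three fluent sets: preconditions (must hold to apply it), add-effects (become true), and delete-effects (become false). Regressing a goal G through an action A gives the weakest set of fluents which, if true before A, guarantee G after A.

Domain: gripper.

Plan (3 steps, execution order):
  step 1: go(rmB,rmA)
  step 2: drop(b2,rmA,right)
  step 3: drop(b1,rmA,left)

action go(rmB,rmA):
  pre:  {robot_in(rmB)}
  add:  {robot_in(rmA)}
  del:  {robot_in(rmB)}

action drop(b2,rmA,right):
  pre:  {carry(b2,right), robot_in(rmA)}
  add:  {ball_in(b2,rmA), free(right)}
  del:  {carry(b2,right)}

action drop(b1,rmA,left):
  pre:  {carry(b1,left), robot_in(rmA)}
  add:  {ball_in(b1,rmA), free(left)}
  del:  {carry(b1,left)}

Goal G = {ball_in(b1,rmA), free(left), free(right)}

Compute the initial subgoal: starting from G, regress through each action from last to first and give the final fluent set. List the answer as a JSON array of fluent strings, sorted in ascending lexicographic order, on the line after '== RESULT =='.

Work backward from the goal:
  through step 3 (drop(b1,rmA,left)): drop {ball_in(b1,rmA), free(left)}, keep {free(right)}, require {carry(b1,left), robot_in(rmA)}
    → {carry(b1,left), free(right), robot_in(rmA)}
  through step 2 (drop(b2,rmA,right)): drop {free(right)}, keep {carry(b1,left), robot_in(rmA)}, require {carry(b2,right), robot_in(rmA)}
    → {carry(b1,left), carry(b2,right), robot_in(rmA)}
  through step 1 (go(rmB,rmA)): drop {robot_in(rmA)}, keep {carry(b1,left), carry(b2,right)}, require {robot_in(rmB)}
    → {carry(b1,left), carry(b2,right), robot_in(rmB)}

== RESULT ==
["carry(b1,left)", "carry(b2,right)", "robot_in(rmB)"]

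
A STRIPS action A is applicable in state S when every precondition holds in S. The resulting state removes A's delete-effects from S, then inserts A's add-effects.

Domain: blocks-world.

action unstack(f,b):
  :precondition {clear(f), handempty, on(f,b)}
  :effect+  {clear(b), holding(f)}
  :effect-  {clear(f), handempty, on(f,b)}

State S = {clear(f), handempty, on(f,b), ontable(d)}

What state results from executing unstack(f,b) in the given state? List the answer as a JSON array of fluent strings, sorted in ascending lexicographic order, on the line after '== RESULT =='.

Compute (S \ del) ∪ add:
  pre ⊆ S: {clear(f), handempty, on(f,b)} ⊆ S  — applicable
  S \ del = {ontable(d)}
  ∪ add   = {clear(b), holding(f), ontable(d)}

== RESULT ==
["clear(b)", "holding(f)", "ontable(d)"]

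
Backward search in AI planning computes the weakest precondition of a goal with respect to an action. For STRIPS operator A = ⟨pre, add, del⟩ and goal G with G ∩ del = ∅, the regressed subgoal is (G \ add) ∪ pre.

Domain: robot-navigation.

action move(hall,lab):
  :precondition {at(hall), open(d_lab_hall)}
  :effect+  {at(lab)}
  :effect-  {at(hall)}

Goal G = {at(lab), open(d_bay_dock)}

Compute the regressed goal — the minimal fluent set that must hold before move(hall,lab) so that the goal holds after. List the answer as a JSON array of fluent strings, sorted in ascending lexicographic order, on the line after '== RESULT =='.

Regress:
  G ∩ del = {}  (empty — regression defined)
  G \ add = {at(lab), open(d_bay_dock)} \ {at(lab)} = {open(d_bay_dock)}
  ∪ pre   = {open(d_bay_dock)} ∪ {at(hall), open(d_lab_hall)}
          = {at(hall), open(d_bay_dock), open(d_lab_hall)}

== RESULT ==
["at(hall)", "open(d_bay_dock)", "open(d_lab_hall)"]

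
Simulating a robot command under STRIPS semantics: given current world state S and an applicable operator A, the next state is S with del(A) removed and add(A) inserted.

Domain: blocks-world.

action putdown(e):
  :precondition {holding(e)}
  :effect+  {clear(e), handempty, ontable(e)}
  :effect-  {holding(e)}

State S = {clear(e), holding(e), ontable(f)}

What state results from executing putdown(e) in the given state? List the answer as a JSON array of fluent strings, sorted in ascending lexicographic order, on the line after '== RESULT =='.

Progress:
  pre ⊆ S: {holding(e)} ⊆ S  — applicable
  S \ del = {clear(e), ontable(f)}
  ∪ add   = {clear(e), handempty, ontable(e), ontable(f)}

== RESULT ==
["clear(e)", "handempty", "ontable(e)", "ontable(f)"]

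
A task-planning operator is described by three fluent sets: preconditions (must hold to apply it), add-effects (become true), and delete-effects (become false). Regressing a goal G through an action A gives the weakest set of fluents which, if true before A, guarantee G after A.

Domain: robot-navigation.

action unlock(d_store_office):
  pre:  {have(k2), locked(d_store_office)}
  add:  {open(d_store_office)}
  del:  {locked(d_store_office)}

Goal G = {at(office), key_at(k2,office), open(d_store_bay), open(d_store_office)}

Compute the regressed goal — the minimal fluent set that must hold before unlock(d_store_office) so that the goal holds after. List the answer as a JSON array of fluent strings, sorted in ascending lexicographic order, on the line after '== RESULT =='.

Compute (G \ add) ∪ pre:
  G ∩ del = {}  (empty — regression defined)
  G \ add = {at(office), key_at(k2,office), open(d_store_bay), open(d_store_office)} \ {open(d_store_office)} = {at(office), key_at(k2,office), open(d_store_bay)}
  ∪ pre   = {at(office), key_at(k2,office), open(d_store_bay)} ∪ {have(k2), locked(d_store_office)}
          = {at(office), have(k2), key_at(k2,office), locked(d_store_office), open(d_store_bay)}

== RESULT ==
["at(office)", "have(k2)", "key_at(k2,office)", "locked(d_store_office)", "open(d_store_bay)"]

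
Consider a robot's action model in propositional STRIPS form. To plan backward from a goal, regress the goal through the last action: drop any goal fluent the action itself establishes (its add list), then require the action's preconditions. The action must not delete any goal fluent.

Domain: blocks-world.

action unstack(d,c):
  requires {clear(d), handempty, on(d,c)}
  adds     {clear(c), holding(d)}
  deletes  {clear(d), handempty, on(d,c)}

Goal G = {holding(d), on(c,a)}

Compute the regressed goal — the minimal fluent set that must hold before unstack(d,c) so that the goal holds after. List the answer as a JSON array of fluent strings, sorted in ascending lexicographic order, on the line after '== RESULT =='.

Compute (G \ add) ∪ pre:
  G ∩ del = {}  (empty — regression defined)
  G \ add = {holding(d), on(c,a)} \ {clear(c), holding(d)} = {on(c,a)}
  ∪ pre   = {on(c,a)} ∪ {clear(d), handempty, on(d,c)}
          = {clear(d), handempty, on(c,a), on(d,c)}

== RESULT ==
["clear(d)", "handempty", "on(c,a)", "on(d,c)"]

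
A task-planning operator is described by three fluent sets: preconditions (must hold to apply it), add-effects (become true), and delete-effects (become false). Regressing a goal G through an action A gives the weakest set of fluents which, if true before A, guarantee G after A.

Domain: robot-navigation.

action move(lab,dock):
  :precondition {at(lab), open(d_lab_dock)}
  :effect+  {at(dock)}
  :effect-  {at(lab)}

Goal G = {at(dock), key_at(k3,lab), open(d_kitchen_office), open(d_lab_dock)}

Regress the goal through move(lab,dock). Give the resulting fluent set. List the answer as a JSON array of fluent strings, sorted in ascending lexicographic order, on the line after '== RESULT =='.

Regress:
  G ∩ del = {}  (empty — regression defined)
  G \ add = {at(dock), key_at(k3,lab), open(d_kitchen_office), open(d_lab_dock)} \ {at(dock)} = {key_at(k3,lab), open(d_kitchen_office), open(d_lab_dock)}
  ∪ pre   = {key_at(k3,lab), open(d_kitchen_office), open(d_lab_dock)} ∪ {at(lab), open(d_lab_dock)}
          = {at(lab), key_at(k3,lab), open(d_kitchen_office), open(d_lab_dock)}

== RESULT ==
["at(lab)", "key_at(k3,lab)", "open(d_kitchen_office)", "open(d_lab_dock)"]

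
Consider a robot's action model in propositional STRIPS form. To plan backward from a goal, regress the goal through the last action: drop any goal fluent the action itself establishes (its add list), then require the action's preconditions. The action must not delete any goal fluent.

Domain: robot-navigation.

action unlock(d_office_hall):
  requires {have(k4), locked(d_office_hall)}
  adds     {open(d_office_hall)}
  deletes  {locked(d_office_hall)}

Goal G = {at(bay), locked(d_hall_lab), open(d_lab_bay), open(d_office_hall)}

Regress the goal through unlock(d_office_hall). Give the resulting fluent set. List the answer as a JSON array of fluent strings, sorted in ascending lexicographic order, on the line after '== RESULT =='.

Regress:
  G ∩ del = {}  (empty — regression defined)
  G \ add = {at(bay), locked(d_hall_lab), open(d_lab_bay), open(d_office_hall)} \ {open(d_office_hall)} = {at(bay), locked(d_hall_lab), open(d_lab_bay)}
  ∪ pre   = {at(bay), locked(d_hall_lab), open(d_lab_bay)} ∪ {have(k4), locked(d_office_hall)}
          = {at(bay), have(k4), locked(d_hall_lab), locked(d_office_hall), open(d_lab_bay)}

== RESULT ==
["at(bay)", "have(k4)", "locked(d_hall_lab)", "locked(d_office_hall)", "open(d_lab_bay)"]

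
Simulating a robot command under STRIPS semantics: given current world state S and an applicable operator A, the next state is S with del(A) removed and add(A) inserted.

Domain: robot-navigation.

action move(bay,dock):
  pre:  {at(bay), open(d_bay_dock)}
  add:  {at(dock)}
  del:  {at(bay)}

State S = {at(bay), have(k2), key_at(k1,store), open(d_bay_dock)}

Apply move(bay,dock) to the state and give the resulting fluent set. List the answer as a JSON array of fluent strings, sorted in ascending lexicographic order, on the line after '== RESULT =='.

Progress:
  pre ⊆ S: {at(bay), open(d_bay_dock)} ⊆ S  — applicable
  S \ del = {have(k2), key_at(k1,store), open(d_bay_dock)}
  ∪ add   = {at(dock), have(k2), key_at(k1,store), open(d_bay_dock)}

== RESULT ==
["at(dock)", "have(k2)", "key_at(k1,store)", "open(d_bay_dock)"]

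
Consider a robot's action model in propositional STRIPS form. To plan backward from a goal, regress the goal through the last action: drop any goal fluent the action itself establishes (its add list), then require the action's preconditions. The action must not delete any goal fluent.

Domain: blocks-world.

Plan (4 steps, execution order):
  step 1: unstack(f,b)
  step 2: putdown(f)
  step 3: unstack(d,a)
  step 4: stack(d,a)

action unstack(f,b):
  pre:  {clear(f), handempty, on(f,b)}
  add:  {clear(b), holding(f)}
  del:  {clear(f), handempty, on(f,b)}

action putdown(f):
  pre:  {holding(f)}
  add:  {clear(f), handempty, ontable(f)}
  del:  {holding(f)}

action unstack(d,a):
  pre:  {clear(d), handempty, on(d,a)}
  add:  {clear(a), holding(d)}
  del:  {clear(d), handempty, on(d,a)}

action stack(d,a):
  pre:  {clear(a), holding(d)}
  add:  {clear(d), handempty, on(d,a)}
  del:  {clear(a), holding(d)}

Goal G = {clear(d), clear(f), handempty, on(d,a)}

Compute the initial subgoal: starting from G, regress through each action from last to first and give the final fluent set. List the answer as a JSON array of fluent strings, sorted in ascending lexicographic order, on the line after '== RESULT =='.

Work backward from the goal:
  through step 4 (stack(d,a)): drop {clear(d), handempty, on(d,a)}, keep {clear(f)}, require {clear(a), holding(d)}
    → {clear(a), clear(f), holding(d)}
  through step 3 (unstack(d,a)): drop {clear(a), holding(d)}, keep {clear(f)}, require {clear(d), handempty, on(d,a)}
    → {clear(d), clear(f), handempty, on(d,a)}
  through step 2 (putdown(f)): drop {clear(f), handempty}, keep {clear(d), on(d,a)}, require {holding(f)}
    → {clear(d), holding(f), on(d,a)}
  through step 1 (unstack(f,b)): drop {holding(f)}, keep {clear(d), on(d,a)}, require {clear(f), handempty, on(f,b)}
    → {clear(d), clear(f), handempty, on(d,a), on(f,b)}

== RESULT ==
["clear(d)", "clear(f)", "handempty", "on(d,a)", "on(f,b)"]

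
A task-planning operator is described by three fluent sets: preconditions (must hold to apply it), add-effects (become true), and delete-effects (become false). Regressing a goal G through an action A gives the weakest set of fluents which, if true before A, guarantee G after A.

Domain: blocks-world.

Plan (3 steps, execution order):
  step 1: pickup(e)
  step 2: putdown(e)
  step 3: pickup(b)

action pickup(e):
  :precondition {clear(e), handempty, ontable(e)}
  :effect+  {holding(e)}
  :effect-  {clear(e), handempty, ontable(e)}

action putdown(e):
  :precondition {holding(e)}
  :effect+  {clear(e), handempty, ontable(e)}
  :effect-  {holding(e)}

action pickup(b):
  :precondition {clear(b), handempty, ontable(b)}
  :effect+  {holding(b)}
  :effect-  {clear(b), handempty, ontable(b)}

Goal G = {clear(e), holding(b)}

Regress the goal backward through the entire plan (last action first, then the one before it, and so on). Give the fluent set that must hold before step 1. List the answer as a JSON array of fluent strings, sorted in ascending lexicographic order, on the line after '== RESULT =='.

Work backward from the goal:
  through step 3 (pickup(b)): drop {holding(b)}, keep {clear(e)}, require {clear(b), handempty, ontable(b)}
    → {clear(b), clear(e), handempty, ontable(b)}
  through step 2 (putdown(e)): drop {clear(e), handempty}, keep {clear(b), ontable(b)}, require {holding(e)}
    → {clear(b), holding(e), ontable(b)}
  through step 1 (pickup(e)): drop {holding(e)}, keep {clear(b), ontable(b)}, require {clear(e), handempty, ontable(e)}
    → {clear(b), clear(e), handempty, ontable(b), ontable(e)}

== RESULT ==
["clear(b)", "clear(e)", "handempty", "ontable(b)", "ontable(e)"]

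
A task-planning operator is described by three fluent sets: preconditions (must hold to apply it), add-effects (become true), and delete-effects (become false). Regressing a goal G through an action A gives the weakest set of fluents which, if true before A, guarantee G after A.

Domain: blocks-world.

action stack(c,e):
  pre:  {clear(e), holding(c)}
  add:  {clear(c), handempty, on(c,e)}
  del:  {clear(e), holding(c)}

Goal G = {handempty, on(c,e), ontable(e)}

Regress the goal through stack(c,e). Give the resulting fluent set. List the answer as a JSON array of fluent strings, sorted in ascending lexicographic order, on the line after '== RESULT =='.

Compute (G \ add) ∪ pre:
  G ∩ del = {}  (empty — regression defined)
  G \ add = {handempty, on(c,e), ontable(e)} \ {clear(c), handempty, on(c,e)} = {ontable(e)}
  ∪ pre   = {ontable(e)} ∪ {clear(e), holding(c)}
          = {clear(e), holding(c), ontable(e)}

== RESULT ==
["clear(e)", "holding(c)", "ontable(e)"]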